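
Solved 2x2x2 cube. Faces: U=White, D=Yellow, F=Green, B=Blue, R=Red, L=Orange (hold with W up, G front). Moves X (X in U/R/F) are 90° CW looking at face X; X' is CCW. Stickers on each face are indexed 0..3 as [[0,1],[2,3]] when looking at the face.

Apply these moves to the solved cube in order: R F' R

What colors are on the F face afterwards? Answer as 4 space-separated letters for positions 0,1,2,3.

After move 1 (R): R=RRRR U=WGWG F=GYGY D=YBYB B=WBWB
After move 2 (F'): F=YYGG U=WGRR R=BRYR D=OOYB L=OGOW
After move 3 (R): R=YBRR U=WYRG F=YOGB D=OWYW B=RBGB
Query: F face = YOGB

Answer: Y O G B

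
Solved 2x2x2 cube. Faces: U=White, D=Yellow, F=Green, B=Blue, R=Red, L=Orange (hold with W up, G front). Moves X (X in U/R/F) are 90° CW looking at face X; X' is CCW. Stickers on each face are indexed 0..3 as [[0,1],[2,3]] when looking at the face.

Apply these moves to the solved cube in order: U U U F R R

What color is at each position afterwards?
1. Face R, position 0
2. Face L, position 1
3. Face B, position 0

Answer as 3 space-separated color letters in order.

Answer: R Y O

Derivation:
After move 1 (U): U=WWWW F=RRGG R=BBRR B=OOBB L=GGOO
After move 2 (U): U=WWWW F=BBGG R=OORR B=GGBB L=RROO
After move 3 (U): U=WWWW F=OOGG R=GGRR B=RRBB L=BBOO
After move 4 (F): F=GOGO U=WWOB R=WGWR D=RGYY L=BYOY
After move 5 (R): R=WWRG U=WOOO F=GGGY D=RBYR B=BRWB
After move 6 (R): R=RWGW U=WGOY F=GBGR D=RWYB B=OROB
Query 1: R[0] = R
Query 2: L[1] = Y
Query 3: B[0] = O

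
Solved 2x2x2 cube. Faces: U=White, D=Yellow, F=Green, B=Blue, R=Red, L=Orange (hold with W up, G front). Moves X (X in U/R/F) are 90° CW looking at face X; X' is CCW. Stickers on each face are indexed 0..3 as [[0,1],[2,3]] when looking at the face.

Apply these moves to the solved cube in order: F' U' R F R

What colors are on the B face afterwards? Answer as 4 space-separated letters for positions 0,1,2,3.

After move 1 (F'): F=GGGG U=WWRR R=YRYR D=OOYY L=OWOW
After move 2 (U'): U=WRWR F=OWGG R=GGYR B=YRBB L=BBOW
After move 3 (R): R=YGRG U=WWWG F=OOGY D=OBYY B=RRRB
After move 4 (F): F=GOYO U=WWWB R=WGGG D=RYYY L=BOOB
After move 5 (R): R=GWGG U=WOWO F=GYYY D=RRYR B=BRWB
Query: B face = BRWB

Answer: B R W B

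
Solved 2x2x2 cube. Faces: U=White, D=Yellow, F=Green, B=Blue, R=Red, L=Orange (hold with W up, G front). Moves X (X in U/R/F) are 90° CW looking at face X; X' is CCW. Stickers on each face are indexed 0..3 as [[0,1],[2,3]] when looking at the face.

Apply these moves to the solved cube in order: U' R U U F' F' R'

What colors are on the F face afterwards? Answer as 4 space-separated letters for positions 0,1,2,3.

Answer: Y W R Y

Derivation:
After move 1 (U'): U=WWWW F=OOGG R=GGRR B=RRBB L=BBOO
After move 2 (R): R=RGRG U=WOWG F=OYGY D=YBYR B=WRWB
After move 3 (U): U=WWGO F=RGGY R=WRRG B=BBWB L=OYOO
After move 4 (U): U=GWOW F=WRGY R=BBRG B=OYWB L=RGOO
After move 5 (F'): F=RYWG U=GWBR R=BBYG D=GOYR L=RWOO
After move 6 (F'): F=YGRW U=GWBY R=OBGG D=WOYR L=RROB
After move 7 (R'): R=BGOG U=GWBO F=YWRY D=WGYW B=RYOB
Query: F face = YWRY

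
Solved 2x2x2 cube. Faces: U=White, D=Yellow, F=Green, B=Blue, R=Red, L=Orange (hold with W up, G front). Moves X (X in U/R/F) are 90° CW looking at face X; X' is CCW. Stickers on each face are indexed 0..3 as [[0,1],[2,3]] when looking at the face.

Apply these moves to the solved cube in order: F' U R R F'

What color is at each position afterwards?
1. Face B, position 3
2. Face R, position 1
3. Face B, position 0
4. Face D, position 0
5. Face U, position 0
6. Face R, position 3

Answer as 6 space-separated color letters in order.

Answer: B Y G G R B

Derivation:
After move 1 (F'): F=GGGG U=WWRR R=YRYR D=OOYY L=OWOW
After move 2 (U): U=RWRW F=YRGG R=BBYR B=OWBB L=GGOW
After move 3 (R): R=YBRB U=RRRG F=YOGY D=OBYO B=WWWB
After move 4 (R): R=RYBB U=RORY F=YBGO D=OWYW B=GWRB
After move 5 (F'): F=BOYG U=RORB R=WYOB D=GWYW L=GYOR
Query 1: B[3] = B
Query 2: R[1] = Y
Query 3: B[0] = G
Query 4: D[0] = G
Query 5: U[0] = R
Query 6: R[3] = B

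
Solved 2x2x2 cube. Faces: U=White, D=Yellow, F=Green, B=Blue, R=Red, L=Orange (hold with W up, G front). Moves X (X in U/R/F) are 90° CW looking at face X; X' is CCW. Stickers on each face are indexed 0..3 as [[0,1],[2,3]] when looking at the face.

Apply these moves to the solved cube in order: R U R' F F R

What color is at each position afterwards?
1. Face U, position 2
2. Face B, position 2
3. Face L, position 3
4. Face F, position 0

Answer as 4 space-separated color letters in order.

After move 1 (R): R=RRRR U=WGWG F=GYGY D=YBYB B=WBWB
After move 2 (U): U=WWGG F=RRGY R=WBRR B=OOWB L=GYOO
After move 3 (R'): R=BRWR U=WWGO F=RWGG D=YRYY B=BOBB
After move 4 (F): F=GRGW U=WWOY R=GROR D=WBYY L=GYOR
After move 5 (F): F=GGWR U=WWRY R=ORYR D=OGYY L=GWOB
After move 6 (R): R=YORR U=WGRR F=GGWY D=OBYB B=YOWB
Query 1: U[2] = R
Query 2: B[2] = W
Query 3: L[3] = B
Query 4: F[0] = G

Answer: R W B G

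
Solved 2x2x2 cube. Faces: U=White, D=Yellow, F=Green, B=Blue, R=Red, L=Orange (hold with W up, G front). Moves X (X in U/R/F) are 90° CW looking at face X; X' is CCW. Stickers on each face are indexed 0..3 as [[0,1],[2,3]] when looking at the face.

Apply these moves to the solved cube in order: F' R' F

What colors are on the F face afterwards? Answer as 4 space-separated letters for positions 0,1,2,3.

Answer: G G R W

Derivation:
After move 1 (F'): F=GGGG U=WWRR R=YRYR D=OOYY L=OWOW
After move 2 (R'): R=RRYY U=WBRB F=GWGR D=OGYG B=YBOB
After move 3 (F): F=GGRW U=WBWW R=RRBY D=YRYG L=OOOG
Query: F face = GGRW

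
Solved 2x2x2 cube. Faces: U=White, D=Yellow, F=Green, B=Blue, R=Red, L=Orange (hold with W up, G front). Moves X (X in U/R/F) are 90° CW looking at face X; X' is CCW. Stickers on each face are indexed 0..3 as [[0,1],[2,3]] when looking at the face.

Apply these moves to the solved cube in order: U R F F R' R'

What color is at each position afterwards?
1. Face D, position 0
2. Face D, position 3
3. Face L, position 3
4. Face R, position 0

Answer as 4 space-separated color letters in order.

Answer: G Y R B

Derivation:
After move 1 (U): U=WWWW F=RRGG R=BBRR B=OOBB L=GGOO
After move 2 (R): R=RBRB U=WRWG F=RYGY D=YBYO B=WOWB
After move 3 (F): F=GRYY U=WROG R=WBGB D=RRYO L=GYOB
After move 4 (F): F=YGYR U=WRBY R=OBGB D=GWYO L=GROR
After move 5 (R'): R=BBOG U=WWBW F=YRYY D=GGYR B=OOWB
After move 6 (R'): R=BGBO U=WWBO F=YWYW D=GRYY B=ROGB
Query 1: D[0] = G
Query 2: D[3] = Y
Query 3: L[3] = R
Query 4: R[0] = B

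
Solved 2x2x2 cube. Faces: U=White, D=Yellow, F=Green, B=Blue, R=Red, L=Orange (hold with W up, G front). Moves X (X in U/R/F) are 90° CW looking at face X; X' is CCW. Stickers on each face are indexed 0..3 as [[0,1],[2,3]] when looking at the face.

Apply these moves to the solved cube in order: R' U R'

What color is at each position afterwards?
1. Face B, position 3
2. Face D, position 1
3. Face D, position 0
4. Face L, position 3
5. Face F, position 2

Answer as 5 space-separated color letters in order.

Answer: B R Y O G

Derivation:
After move 1 (R'): R=RRRR U=WBWB F=GWGW D=YGYG B=YBYB
After move 2 (U): U=WWBB F=RRGW R=YBRR B=OOYB L=GWOO
After move 3 (R'): R=BRYR U=WYBO F=RWGB D=YRYW B=GOGB
Query 1: B[3] = B
Query 2: D[1] = R
Query 3: D[0] = Y
Query 4: L[3] = O
Query 5: F[2] = G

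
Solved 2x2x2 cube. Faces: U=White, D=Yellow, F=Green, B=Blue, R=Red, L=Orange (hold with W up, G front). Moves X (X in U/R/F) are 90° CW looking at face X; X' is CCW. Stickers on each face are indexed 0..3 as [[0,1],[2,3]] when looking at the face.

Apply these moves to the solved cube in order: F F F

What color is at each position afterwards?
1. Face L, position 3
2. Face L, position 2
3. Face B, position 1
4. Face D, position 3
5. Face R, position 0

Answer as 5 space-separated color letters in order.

After move 1 (F): F=GGGG U=WWOO R=WRWR D=RRYY L=OYOY
After move 2 (F): F=GGGG U=WWYY R=OROR D=WWYY L=OROR
After move 3 (F): F=GGGG U=WWRR R=YRYR D=OOYY L=OWOW
Query 1: L[3] = W
Query 2: L[2] = O
Query 3: B[1] = B
Query 4: D[3] = Y
Query 5: R[0] = Y

Answer: W O B Y Y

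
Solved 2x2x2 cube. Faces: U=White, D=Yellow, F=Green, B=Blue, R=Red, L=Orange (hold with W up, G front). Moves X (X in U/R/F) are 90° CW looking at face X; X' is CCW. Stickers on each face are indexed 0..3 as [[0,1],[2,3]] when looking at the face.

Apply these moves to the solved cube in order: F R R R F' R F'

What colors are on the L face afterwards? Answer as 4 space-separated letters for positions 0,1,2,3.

Answer: O G O R

Derivation:
After move 1 (F): F=GGGG U=WWOO R=WRWR D=RRYY L=OYOY
After move 2 (R): R=WWRR U=WGOG F=GRGY D=RBYB B=OBWB
After move 3 (R): R=RWRW U=WROY F=GBGB D=RWYO B=GBGB
After move 4 (R): R=RRWW U=WBOB F=GWGO D=RGYG B=YBRB
After move 5 (F'): F=WOGG U=WBRW R=GRRW D=YYYG L=OBOO
After move 6 (R): R=RGWR U=WORG F=WYGG D=YRYY B=WBBB
After move 7 (F'): F=YGWG U=WORW R=RGYR D=BOYY L=OGOR
Query: L face = OGOR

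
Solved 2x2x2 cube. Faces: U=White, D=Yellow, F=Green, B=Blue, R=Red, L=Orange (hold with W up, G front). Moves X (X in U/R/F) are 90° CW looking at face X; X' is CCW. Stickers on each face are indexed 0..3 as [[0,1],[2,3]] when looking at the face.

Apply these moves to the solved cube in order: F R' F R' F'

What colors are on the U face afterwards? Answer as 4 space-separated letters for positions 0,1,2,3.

After move 1 (F): F=GGGG U=WWOO R=WRWR D=RRYY L=OYOY
After move 2 (R'): R=RRWW U=WBOB F=GWGO D=RGYG B=YBRB
After move 3 (F): F=GGOW U=WBYY R=ORBW D=WRYG L=OROG
After move 4 (R'): R=RWOB U=WRYY F=GBOY D=WGYW B=GBRB
After move 5 (F'): F=BYGO U=WRRO R=GWWB D=RGYW L=OYOY
Query: U face = WRRO

Answer: W R R O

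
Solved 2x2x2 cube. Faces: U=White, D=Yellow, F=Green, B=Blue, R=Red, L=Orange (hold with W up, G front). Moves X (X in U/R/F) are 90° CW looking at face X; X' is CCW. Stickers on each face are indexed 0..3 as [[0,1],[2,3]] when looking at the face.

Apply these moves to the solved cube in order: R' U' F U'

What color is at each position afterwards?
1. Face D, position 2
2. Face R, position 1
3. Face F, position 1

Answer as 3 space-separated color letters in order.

After move 1 (R'): R=RRRR U=WBWB F=GWGW D=YGYG B=YBYB
After move 2 (U'): U=BBWW F=OOGW R=GWRR B=RRYB L=YBOO
After move 3 (F): F=GOWO U=BBOB R=WWWR D=RGYG L=YYOG
After move 4 (U'): U=BBBO F=YYWO R=GOWR B=WWYB L=RROG
Query 1: D[2] = Y
Query 2: R[1] = O
Query 3: F[1] = Y

Answer: Y O Y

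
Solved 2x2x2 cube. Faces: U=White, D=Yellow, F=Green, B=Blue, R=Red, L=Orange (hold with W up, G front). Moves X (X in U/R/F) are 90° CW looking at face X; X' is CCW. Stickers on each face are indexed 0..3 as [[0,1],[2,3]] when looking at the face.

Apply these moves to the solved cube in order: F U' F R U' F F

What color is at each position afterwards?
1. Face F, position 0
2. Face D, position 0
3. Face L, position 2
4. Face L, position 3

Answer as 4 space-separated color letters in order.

After move 1 (F): F=GGGG U=WWOO R=WRWR D=RRYY L=OYOY
After move 2 (U'): U=WOWO F=OYGG R=GGWR B=WRBB L=BBOY
After move 3 (F): F=GOGY U=WOYB R=WGOR D=WGYY L=BROR
After move 4 (R): R=OWRG U=WOYY F=GGGY D=WBYW B=BROB
After move 5 (U'): U=OYWY F=BRGY R=GGRG B=OWOB L=BROR
After move 6 (F): F=GBYR U=OYRR R=WGYG D=RGYW L=BWOB
After move 7 (F): F=YGRB U=OYBW R=RGRG D=YWYW L=BROG
Query 1: F[0] = Y
Query 2: D[0] = Y
Query 3: L[2] = O
Query 4: L[3] = G

Answer: Y Y O G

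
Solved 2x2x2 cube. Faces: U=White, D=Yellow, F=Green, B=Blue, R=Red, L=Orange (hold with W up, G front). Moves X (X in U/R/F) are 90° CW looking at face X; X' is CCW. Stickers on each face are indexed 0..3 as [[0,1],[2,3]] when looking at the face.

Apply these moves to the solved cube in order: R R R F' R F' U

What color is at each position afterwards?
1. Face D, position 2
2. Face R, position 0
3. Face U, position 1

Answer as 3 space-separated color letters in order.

Answer: Y R W

Derivation:
After move 1 (R): R=RRRR U=WGWG F=GYGY D=YBYB B=WBWB
After move 2 (R): R=RRRR U=WYWY F=GBGB D=YWYW B=GBGB
After move 3 (R): R=RRRR U=WBWB F=GWGW D=YGYG B=YBYB
After move 4 (F'): F=WWGG U=WBRR R=GRYR D=OOYG L=OBOW
After move 5 (R): R=YGRR U=WWRG F=WOGG D=OYYY B=RBBB
After move 6 (F'): F=OGWG U=WWYR R=YGOR D=BWYY L=OGOR
After move 7 (U): U=YWRW F=YGWG R=RBOR B=OGBB L=OGOR
Query 1: D[2] = Y
Query 2: R[0] = R
Query 3: U[1] = W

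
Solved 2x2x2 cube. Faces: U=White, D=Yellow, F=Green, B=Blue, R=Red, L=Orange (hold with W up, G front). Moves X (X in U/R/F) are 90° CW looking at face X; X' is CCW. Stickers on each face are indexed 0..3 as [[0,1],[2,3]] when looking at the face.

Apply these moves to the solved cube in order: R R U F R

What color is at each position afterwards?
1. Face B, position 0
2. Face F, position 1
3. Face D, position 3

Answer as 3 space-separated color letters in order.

After move 1 (R): R=RRRR U=WGWG F=GYGY D=YBYB B=WBWB
After move 2 (R): R=RRRR U=WYWY F=GBGB D=YWYW B=GBGB
After move 3 (U): U=WWYY F=RRGB R=GBRR B=OOGB L=GBOO
After move 4 (F): F=GRBR U=WWOB R=YBYR D=RGYW L=GYOW
After move 5 (R): R=YYRB U=WROR F=GGBW D=RGYO B=BOWB
Query 1: B[0] = B
Query 2: F[1] = G
Query 3: D[3] = O

Answer: B G O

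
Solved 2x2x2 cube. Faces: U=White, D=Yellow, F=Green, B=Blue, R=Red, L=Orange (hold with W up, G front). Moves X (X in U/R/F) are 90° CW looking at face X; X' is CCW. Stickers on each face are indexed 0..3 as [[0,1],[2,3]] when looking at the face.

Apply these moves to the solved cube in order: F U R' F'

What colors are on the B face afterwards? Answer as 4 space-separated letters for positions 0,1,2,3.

Answer: Y Y R B

Derivation:
After move 1 (F): F=GGGG U=WWOO R=WRWR D=RRYY L=OYOY
After move 2 (U): U=OWOW F=WRGG R=BBWR B=OYBB L=GGOY
After move 3 (R'): R=BRBW U=OBOO F=WWGW D=RRYG B=YYRB
After move 4 (F'): F=WWWG U=OBBB R=RRRW D=GYYG L=GOOO
Query: B face = YYRB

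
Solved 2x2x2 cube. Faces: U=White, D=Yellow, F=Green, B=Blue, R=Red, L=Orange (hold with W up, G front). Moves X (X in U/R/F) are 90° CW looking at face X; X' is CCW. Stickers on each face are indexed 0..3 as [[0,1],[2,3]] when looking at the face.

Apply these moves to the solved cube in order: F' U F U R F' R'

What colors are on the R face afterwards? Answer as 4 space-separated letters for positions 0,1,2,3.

After move 1 (F'): F=GGGG U=WWRR R=YRYR D=OOYY L=OWOW
After move 2 (U): U=RWRW F=YRGG R=BBYR B=OWBB L=GGOW
After move 3 (F): F=GYGR U=RWWG R=RBWR D=YBYY L=GOOO
After move 4 (U): U=WRGW F=RBGR R=OWWR B=GOBB L=GYOO
After move 5 (R): R=WORW U=WBGR F=RBGY D=YBYG B=WORB
After move 6 (F'): F=BYRG U=WBWR R=BOYW D=YOYG L=GROG
After move 7 (R'): R=OWBY U=WRWW F=BBRR D=YYYG B=GOOB
Query: R face = OWBY

Answer: O W B Y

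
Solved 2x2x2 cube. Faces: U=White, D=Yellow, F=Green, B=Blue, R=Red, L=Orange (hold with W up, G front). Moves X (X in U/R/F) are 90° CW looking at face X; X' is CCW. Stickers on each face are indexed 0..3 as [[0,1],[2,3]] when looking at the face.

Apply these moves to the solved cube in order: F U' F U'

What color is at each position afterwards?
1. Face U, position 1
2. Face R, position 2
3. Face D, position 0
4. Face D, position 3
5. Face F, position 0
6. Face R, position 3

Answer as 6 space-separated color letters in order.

After move 1 (F): F=GGGG U=WWOO R=WRWR D=RRYY L=OYOY
After move 2 (U'): U=WOWO F=OYGG R=GGWR B=WRBB L=BBOY
After move 3 (F): F=GOGY U=WOYB R=WGOR D=WGYY L=BROR
After move 4 (U'): U=OBWY F=BRGY R=GOOR B=WGBB L=WROR
Query 1: U[1] = B
Query 2: R[2] = O
Query 3: D[0] = W
Query 4: D[3] = Y
Query 5: F[0] = B
Query 6: R[3] = R

Answer: B O W Y B R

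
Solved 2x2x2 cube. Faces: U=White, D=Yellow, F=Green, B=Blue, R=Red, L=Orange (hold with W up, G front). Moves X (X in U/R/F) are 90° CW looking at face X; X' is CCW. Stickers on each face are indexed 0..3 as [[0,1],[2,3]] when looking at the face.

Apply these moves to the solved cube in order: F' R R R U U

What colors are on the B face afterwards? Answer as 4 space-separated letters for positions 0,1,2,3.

After move 1 (F'): F=GGGG U=WWRR R=YRYR D=OOYY L=OWOW
After move 2 (R): R=YYRR U=WGRG F=GOGY D=OBYB B=RBWB
After move 3 (R): R=RYRY U=WORY F=GBGB D=OWYR B=GBGB
After move 4 (R): R=RRYY U=WBRB F=GWGR D=OGYG B=YBOB
After move 5 (U): U=RWBB F=RRGR R=YBYY B=OWOB L=GWOW
After move 6 (U): U=BRBW F=YBGR R=OWYY B=GWOB L=RROW
Query: B face = GWOB

Answer: G W O B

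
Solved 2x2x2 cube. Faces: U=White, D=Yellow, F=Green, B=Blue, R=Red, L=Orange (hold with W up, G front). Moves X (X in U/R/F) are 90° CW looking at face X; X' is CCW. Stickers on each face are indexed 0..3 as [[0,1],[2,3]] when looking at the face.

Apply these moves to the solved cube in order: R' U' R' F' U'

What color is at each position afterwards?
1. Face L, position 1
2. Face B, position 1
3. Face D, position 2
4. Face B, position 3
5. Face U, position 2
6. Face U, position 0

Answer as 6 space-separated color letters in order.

After move 1 (R'): R=RRRR U=WBWB F=GWGW D=YGYG B=YBYB
After move 2 (U'): U=BBWW F=OOGW R=GWRR B=RRYB L=YBOO
After move 3 (R'): R=WRGR U=BYWR F=OBGW D=YOYW B=GRGB
After move 4 (F'): F=BWOG U=BYWG R=ORYR D=BOYW L=YROW
After move 5 (U'): U=YGBW F=YROG R=BWYR B=ORGB L=GROW
Query 1: L[1] = R
Query 2: B[1] = R
Query 3: D[2] = Y
Query 4: B[3] = B
Query 5: U[2] = B
Query 6: U[0] = Y

Answer: R R Y B B Y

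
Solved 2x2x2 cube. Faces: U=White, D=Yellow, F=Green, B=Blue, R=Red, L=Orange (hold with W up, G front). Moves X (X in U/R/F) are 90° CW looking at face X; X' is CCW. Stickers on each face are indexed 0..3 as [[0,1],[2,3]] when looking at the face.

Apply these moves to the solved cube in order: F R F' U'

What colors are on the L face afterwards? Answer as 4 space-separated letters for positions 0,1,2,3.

After move 1 (F): F=GGGG U=WWOO R=WRWR D=RRYY L=OYOY
After move 2 (R): R=WWRR U=WGOG F=GRGY D=RBYB B=OBWB
After move 3 (F'): F=RYGG U=WGWR R=BWRR D=YYYB L=OGOO
After move 4 (U'): U=GRWW F=OGGG R=RYRR B=BWWB L=OBOO
Query: L face = OBOO

Answer: O B O O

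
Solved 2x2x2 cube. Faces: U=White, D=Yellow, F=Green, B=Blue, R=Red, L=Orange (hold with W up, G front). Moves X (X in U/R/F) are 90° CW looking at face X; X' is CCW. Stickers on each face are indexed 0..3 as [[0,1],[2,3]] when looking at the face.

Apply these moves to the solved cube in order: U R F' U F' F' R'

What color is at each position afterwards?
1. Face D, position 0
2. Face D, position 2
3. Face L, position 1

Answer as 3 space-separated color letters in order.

Answer: R Y Y

Derivation:
After move 1 (U): U=WWWW F=RRGG R=BBRR B=OOBB L=GGOO
After move 2 (R): R=RBRB U=WRWG F=RYGY D=YBYO B=WOWB
After move 3 (F'): F=YYRG U=WRRR R=BBYB D=GOYO L=GGOW
After move 4 (U): U=RWRR F=BBRG R=WOYB B=GGWB L=YYOW
After move 5 (F'): F=BGBR U=RWWY R=OOGB D=YWYO L=YROR
After move 6 (F'): F=GRBB U=RWOG R=WOYB D=RRYO L=YYOW
After move 7 (R'): R=OBWY U=RWOG F=GWBG D=RRYB B=OGRB
Query 1: D[0] = R
Query 2: D[2] = Y
Query 3: L[1] = Y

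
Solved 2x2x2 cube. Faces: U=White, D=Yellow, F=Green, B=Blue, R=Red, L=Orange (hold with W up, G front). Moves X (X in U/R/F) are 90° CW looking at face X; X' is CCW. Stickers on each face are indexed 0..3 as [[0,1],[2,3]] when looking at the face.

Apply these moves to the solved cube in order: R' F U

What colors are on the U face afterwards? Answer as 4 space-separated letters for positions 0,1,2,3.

Answer: O W O B

Derivation:
After move 1 (R'): R=RRRR U=WBWB F=GWGW D=YGYG B=YBYB
After move 2 (F): F=GGWW U=WBOO R=WRBR D=RRYG L=OYOG
After move 3 (U): U=OWOB F=WRWW R=YBBR B=OYYB L=GGOG
Query: U face = OWOB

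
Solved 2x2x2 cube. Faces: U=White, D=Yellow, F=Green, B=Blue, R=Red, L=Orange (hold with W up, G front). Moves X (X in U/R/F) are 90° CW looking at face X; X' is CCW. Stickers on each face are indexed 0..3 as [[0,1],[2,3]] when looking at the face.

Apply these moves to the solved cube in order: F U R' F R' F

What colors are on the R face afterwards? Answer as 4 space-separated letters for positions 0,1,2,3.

After move 1 (F): F=GGGG U=WWOO R=WRWR D=RRYY L=OYOY
After move 2 (U): U=OWOW F=WRGG R=BBWR B=OYBB L=GGOY
After move 3 (R'): R=BRBW U=OBOO F=WWGW D=RRYG B=YYRB
After move 4 (F): F=GWWW U=OBYG R=OROW D=BBYG L=GROR
After move 5 (R'): R=RWOO U=ORYY F=GBWG D=BWYW B=GYBB
After move 6 (F): F=WGGB U=ORRR R=YWYO D=ORYW L=GBOW
Query: R face = YWYO

Answer: Y W Y O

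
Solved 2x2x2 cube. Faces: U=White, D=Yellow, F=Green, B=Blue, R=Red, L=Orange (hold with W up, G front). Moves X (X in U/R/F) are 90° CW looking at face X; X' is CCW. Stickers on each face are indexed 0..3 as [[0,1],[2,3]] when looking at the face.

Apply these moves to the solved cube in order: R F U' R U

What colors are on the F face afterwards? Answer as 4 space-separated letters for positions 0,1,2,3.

After move 1 (R): R=RRRR U=WGWG F=GYGY D=YBYB B=WBWB
After move 2 (F): F=GGYY U=WGOO R=WRGR D=RRYB L=OYOB
After move 3 (U'): U=GOWO F=OYYY R=GGGR B=WRWB L=WBOB
After move 4 (R): R=GGRG U=GYWY F=ORYB D=RWYW B=OROB
After move 5 (U): U=WGYY F=GGYB R=ORRG B=WBOB L=OROB
Query: F face = GGYB

Answer: G G Y B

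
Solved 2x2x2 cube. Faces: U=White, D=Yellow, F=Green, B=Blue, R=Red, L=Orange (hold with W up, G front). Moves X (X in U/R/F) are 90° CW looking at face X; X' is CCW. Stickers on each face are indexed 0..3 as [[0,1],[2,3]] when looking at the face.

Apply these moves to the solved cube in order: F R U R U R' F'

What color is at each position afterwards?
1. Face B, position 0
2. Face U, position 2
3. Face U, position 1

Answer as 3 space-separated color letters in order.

Answer: O Y W

Derivation:
After move 1 (F): F=GGGG U=WWOO R=WRWR D=RRYY L=OYOY
After move 2 (R): R=WWRR U=WGOG F=GRGY D=RBYB B=OBWB
After move 3 (U): U=OWGG F=WWGY R=OBRR B=OYWB L=GROY
After move 4 (R): R=RORB U=OWGY F=WBGB D=RWYO B=GYWB
After move 5 (U): U=GOYW F=ROGB R=GYRB B=GRWB L=WBOY
After move 6 (R'): R=YBGR U=GWYG F=ROGW D=ROYB B=ORWB
After move 7 (F'): F=OWRG U=GWYG R=OBRR D=BYYB L=WGOY
Query 1: B[0] = O
Query 2: U[2] = Y
Query 3: U[1] = W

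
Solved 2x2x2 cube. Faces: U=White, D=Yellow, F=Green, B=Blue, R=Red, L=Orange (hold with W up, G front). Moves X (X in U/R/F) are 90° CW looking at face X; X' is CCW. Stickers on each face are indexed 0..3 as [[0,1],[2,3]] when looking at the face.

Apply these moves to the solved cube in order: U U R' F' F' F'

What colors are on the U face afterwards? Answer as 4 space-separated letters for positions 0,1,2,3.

Answer: W B O R

Derivation:
After move 1 (U): U=WWWW F=RRGG R=BBRR B=OOBB L=GGOO
After move 2 (U): U=WWWW F=BBGG R=OORR B=GGBB L=RROO
After move 3 (R'): R=OROR U=WBWG F=BWGW D=YBYG B=YGYB
After move 4 (F'): F=WWBG U=WBOO R=BRYR D=ROYG L=RGOW
After move 5 (F'): F=WGWB U=WBBY R=ORRR D=GWYG L=ROOO
After move 6 (F'): F=GBWW U=WBOR R=WRGR D=OOYG L=RYOB
Query: U face = WBOR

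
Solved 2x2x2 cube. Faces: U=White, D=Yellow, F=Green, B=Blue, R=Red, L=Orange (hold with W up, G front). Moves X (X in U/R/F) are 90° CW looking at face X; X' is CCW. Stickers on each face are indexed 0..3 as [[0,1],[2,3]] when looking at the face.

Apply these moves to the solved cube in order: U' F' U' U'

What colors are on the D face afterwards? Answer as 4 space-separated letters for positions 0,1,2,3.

After move 1 (U'): U=WWWW F=OOGG R=GGRR B=RRBB L=BBOO
After move 2 (F'): F=OGOG U=WWGR R=YGYR D=BOYY L=BWOW
After move 3 (U'): U=WRWG F=BWOG R=OGYR B=YGBB L=RROW
After move 4 (U'): U=RGWW F=RROG R=BWYR B=OGBB L=YGOW
Query: D face = BOYY

Answer: B O Y Y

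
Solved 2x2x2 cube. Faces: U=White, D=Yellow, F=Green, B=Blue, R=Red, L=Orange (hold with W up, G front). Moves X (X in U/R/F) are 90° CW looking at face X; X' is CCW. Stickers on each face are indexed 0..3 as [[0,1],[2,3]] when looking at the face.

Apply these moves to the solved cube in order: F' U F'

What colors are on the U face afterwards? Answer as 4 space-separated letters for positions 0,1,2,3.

After move 1 (F'): F=GGGG U=WWRR R=YRYR D=OOYY L=OWOW
After move 2 (U): U=RWRW F=YRGG R=BBYR B=OWBB L=GGOW
After move 3 (F'): F=RGYG U=RWBY R=OBOR D=GWYY L=GWOR
Query: U face = RWBY

Answer: R W B Y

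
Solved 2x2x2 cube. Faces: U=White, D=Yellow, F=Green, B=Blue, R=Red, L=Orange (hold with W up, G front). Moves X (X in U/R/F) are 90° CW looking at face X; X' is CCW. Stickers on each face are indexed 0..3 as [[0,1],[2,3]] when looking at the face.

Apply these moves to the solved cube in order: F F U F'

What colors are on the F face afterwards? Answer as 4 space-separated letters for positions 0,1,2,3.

After move 1 (F): F=GGGG U=WWOO R=WRWR D=RRYY L=OYOY
After move 2 (F): F=GGGG U=WWYY R=OROR D=WWYY L=OROR
After move 3 (U): U=YWYW F=ORGG R=BBOR B=ORBB L=GGOR
After move 4 (F'): F=RGOG U=YWBO R=WBWR D=GRYY L=GWOY
Query: F face = RGOG

Answer: R G O G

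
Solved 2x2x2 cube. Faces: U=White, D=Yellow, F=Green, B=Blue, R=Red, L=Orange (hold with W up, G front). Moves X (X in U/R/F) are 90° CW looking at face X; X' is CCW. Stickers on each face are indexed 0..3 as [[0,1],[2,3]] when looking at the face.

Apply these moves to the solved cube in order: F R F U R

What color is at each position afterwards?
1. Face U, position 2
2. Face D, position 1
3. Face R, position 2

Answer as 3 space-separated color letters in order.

After move 1 (F): F=GGGG U=WWOO R=WRWR D=RRYY L=OYOY
After move 2 (R): R=WWRR U=WGOG F=GRGY D=RBYB B=OBWB
After move 3 (F): F=GGYR U=WGYY R=OWGR D=RWYB L=OROB
After move 4 (U): U=YWYG F=OWYR R=OBGR B=ORWB L=GGOB
After move 5 (R): R=GORB U=YWYR F=OWYB D=RWYO B=GRWB
Query 1: U[2] = Y
Query 2: D[1] = W
Query 3: R[2] = R

Answer: Y W R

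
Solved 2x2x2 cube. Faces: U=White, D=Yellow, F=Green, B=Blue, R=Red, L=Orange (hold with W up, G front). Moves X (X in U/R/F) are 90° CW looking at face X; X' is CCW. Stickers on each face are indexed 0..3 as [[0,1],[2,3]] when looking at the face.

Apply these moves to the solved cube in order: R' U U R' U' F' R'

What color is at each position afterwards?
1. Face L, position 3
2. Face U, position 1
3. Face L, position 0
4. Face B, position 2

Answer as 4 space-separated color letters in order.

After move 1 (R'): R=RRRR U=WBWB F=GWGW D=YGYG B=YBYB
After move 2 (U): U=WWBB F=RRGW R=YBRR B=OOYB L=GWOO
After move 3 (U): U=BWBW F=YBGW R=OORR B=GWYB L=RROO
After move 4 (R'): R=OROR U=BYBG F=YWGW D=YBYW B=GWGB
After move 5 (U'): U=YGBB F=RRGW R=YWOR B=ORGB L=GWOO
After move 6 (F'): F=RWRG U=YGYO R=BWYR D=WOYW L=GBOB
After move 7 (R'): R=WRBY U=YGYO F=RGRO D=WWYG B=WROB
Query 1: L[3] = B
Query 2: U[1] = G
Query 3: L[0] = G
Query 4: B[2] = O

Answer: B G G O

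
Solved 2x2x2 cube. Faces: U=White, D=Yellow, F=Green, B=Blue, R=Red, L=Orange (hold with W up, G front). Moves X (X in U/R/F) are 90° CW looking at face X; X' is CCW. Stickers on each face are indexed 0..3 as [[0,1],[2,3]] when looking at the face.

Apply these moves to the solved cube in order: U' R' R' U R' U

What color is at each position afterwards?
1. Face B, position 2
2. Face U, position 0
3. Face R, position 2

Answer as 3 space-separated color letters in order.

After move 1 (U'): U=WWWW F=OOGG R=GGRR B=RRBB L=BBOO
After move 2 (R'): R=GRGR U=WBWR F=OWGW D=YOYG B=YRYB
After move 3 (R'): R=RRGG U=WYWY F=OBGR D=YWYW B=GROB
After move 4 (U): U=WWYY F=RRGR R=GRGG B=BBOB L=OBOO
After move 5 (R'): R=RGGG U=WOYB F=RWGY D=YRYR B=WBWB
After move 6 (U): U=YWBO F=RGGY R=WBGG B=OBWB L=RWOO
Query 1: B[2] = W
Query 2: U[0] = Y
Query 3: R[2] = G

Answer: W Y G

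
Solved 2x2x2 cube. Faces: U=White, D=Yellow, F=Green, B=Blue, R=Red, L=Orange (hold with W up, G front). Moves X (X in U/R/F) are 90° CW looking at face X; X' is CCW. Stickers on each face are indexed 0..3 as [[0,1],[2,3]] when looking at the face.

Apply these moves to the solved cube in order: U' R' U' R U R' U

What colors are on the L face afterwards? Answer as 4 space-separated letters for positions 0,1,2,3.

Answer: G B O O

Derivation:
After move 1 (U'): U=WWWW F=OOGG R=GGRR B=RRBB L=BBOO
After move 2 (R'): R=GRGR U=WBWR F=OWGW D=YOYG B=YRYB
After move 3 (U'): U=BRWW F=BBGW R=OWGR B=GRYB L=YROO
After move 4 (R): R=GORW U=BBWW F=BOGG D=YYYG B=WRRB
After move 5 (U): U=WBWB F=GOGG R=WRRW B=YRRB L=BOOO
After move 6 (R'): R=RWWR U=WRWY F=GBGB D=YOYG B=GRYB
After move 7 (U): U=WWYR F=RWGB R=GRWR B=BOYB L=GBOO
Query: L face = GBOO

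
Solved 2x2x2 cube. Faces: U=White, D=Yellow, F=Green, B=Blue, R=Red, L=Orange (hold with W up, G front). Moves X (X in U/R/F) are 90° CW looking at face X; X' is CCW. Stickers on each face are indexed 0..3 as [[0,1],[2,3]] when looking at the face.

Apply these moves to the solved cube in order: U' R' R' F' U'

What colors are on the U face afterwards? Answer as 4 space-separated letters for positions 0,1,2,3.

Answer: Y G W R

Derivation:
After move 1 (U'): U=WWWW F=OOGG R=GGRR B=RRBB L=BBOO
After move 2 (R'): R=GRGR U=WBWR F=OWGW D=YOYG B=YRYB
After move 3 (R'): R=RRGG U=WYWY F=OBGR D=YWYW B=GROB
After move 4 (F'): F=BROG U=WYRG R=WRYG D=BOYW L=BYOW
After move 5 (U'): U=YGWR F=BYOG R=BRYG B=WROB L=GROW
Query: U face = YGWR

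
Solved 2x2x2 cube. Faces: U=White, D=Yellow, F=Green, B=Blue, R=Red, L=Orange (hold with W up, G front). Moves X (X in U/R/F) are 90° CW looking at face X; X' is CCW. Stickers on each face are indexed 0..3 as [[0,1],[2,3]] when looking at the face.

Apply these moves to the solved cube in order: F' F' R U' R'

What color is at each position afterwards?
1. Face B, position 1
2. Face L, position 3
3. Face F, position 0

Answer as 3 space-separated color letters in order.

Answer: O R O

Derivation:
After move 1 (F'): F=GGGG U=WWRR R=YRYR D=OOYY L=OWOW
After move 2 (F'): F=GGGG U=WWYY R=OROR D=WWYY L=OROR
After move 3 (R): R=OORR U=WGYG F=GWGY D=WBYB B=YBWB
After move 4 (U'): U=GGWY F=ORGY R=GWRR B=OOWB L=YBOR
After move 5 (R'): R=WRGR U=GWWO F=OGGY D=WRYY B=BOBB
Query 1: B[1] = O
Query 2: L[3] = R
Query 3: F[0] = O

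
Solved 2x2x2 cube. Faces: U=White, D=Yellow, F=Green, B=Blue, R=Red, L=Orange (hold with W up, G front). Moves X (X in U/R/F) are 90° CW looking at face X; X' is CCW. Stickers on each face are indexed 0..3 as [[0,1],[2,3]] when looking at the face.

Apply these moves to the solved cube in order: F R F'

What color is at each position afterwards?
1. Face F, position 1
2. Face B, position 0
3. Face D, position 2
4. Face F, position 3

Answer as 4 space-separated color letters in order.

After move 1 (F): F=GGGG U=WWOO R=WRWR D=RRYY L=OYOY
After move 2 (R): R=WWRR U=WGOG F=GRGY D=RBYB B=OBWB
After move 3 (F'): F=RYGG U=WGWR R=BWRR D=YYYB L=OGOO
Query 1: F[1] = Y
Query 2: B[0] = O
Query 3: D[2] = Y
Query 4: F[3] = G

Answer: Y O Y G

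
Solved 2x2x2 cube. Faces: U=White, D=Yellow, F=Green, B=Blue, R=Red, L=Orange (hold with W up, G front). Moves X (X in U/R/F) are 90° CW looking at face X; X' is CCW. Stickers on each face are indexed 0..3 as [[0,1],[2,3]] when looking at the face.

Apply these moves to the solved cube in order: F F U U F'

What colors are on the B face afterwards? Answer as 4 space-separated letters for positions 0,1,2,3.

Answer: G G B B

Derivation:
After move 1 (F): F=GGGG U=WWOO R=WRWR D=RRYY L=OYOY
After move 2 (F): F=GGGG U=WWYY R=OROR D=WWYY L=OROR
After move 3 (U): U=YWYW F=ORGG R=BBOR B=ORBB L=GGOR
After move 4 (U): U=YYWW F=BBGG R=OROR B=GGBB L=OROR
After move 5 (F'): F=BGBG U=YYOO R=WRWR D=RRYY L=OWOW
Query: B face = GGBB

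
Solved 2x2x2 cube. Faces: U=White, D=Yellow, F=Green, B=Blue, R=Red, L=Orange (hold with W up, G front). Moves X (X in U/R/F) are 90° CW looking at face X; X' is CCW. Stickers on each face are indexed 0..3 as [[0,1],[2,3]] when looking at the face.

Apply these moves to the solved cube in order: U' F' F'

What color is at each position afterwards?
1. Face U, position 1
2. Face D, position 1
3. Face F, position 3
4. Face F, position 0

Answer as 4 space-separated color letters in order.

Answer: W W O G

Derivation:
After move 1 (U'): U=WWWW F=OOGG R=GGRR B=RRBB L=BBOO
After move 2 (F'): F=OGOG U=WWGR R=YGYR D=BOYY L=BWOW
After move 3 (F'): F=GGOO U=WWYY R=OGBR D=WWYY L=BROG
Query 1: U[1] = W
Query 2: D[1] = W
Query 3: F[3] = O
Query 4: F[0] = G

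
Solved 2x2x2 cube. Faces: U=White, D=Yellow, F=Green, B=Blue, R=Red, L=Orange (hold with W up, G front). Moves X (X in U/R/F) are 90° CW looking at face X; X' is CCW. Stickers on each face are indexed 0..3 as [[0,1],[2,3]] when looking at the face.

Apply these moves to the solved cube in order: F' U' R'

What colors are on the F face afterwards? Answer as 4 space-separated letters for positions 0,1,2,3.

Answer: O R G R

Derivation:
After move 1 (F'): F=GGGG U=WWRR R=YRYR D=OOYY L=OWOW
After move 2 (U'): U=WRWR F=OWGG R=GGYR B=YRBB L=BBOW
After move 3 (R'): R=GRGY U=WBWY F=ORGR D=OWYG B=YROB
Query: F face = ORGR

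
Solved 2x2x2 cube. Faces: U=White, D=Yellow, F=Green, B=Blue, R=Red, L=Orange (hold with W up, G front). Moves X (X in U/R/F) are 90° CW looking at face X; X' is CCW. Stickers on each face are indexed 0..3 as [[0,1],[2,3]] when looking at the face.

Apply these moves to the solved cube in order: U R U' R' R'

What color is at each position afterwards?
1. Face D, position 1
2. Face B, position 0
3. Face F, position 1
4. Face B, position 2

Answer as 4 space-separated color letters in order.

After move 1 (U): U=WWWW F=RRGG R=BBRR B=OOBB L=GGOO
After move 2 (R): R=RBRB U=WRWG F=RYGY D=YBYO B=WOWB
After move 3 (U'): U=RGWW F=GGGY R=RYRB B=RBWB L=WOOO
After move 4 (R'): R=YBRR U=RWWR F=GGGW D=YGYY B=OBBB
After move 5 (R'): R=BRYR U=RBWO F=GWGR D=YGYW B=YBGB
Query 1: D[1] = G
Query 2: B[0] = Y
Query 3: F[1] = W
Query 4: B[2] = G

Answer: G Y W G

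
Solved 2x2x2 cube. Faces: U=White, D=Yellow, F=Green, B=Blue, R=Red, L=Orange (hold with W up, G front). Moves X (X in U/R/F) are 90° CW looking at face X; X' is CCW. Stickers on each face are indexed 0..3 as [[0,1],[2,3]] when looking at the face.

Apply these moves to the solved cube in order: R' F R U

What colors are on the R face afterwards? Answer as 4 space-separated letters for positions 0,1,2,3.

Answer: O B R R

Derivation:
After move 1 (R'): R=RRRR U=WBWB F=GWGW D=YGYG B=YBYB
After move 2 (F): F=GGWW U=WBOO R=WRBR D=RRYG L=OYOG
After move 3 (R): R=BWRR U=WGOW F=GRWG D=RYYY B=OBBB
After move 4 (U): U=OWWG F=BWWG R=OBRR B=OYBB L=GROG
Query: R face = OBRR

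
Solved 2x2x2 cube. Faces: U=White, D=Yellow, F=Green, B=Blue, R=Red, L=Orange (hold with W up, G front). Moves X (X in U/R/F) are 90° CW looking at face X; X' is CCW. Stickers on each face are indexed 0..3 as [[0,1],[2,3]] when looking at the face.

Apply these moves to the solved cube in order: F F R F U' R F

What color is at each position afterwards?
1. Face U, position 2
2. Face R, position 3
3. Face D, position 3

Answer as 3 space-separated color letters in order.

After move 1 (F): F=GGGG U=WWOO R=WRWR D=RRYY L=OYOY
After move 2 (F): F=GGGG U=WWYY R=OROR D=WWYY L=OROR
After move 3 (R): R=OORR U=WGYG F=GWGY D=WBYB B=YBWB
After move 4 (F): F=GGYW U=WGRR R=YOGR D=ROYB L=OWOB
After move 5 (U'): U=GRWR F=OWYW R=GGGR B=YOWB L=YBOB
After move 6 (R): R=GGRG U=GWWW F=OOYB D=RWYY B=RORB
After move 7 (F): F=YOBO U=GWBB R=WGWG D=RGYY L=YROW
Query 1: U[2] = B
Query 2: R[3] = G
Query 3: D[3] = Y

Answer: B G Y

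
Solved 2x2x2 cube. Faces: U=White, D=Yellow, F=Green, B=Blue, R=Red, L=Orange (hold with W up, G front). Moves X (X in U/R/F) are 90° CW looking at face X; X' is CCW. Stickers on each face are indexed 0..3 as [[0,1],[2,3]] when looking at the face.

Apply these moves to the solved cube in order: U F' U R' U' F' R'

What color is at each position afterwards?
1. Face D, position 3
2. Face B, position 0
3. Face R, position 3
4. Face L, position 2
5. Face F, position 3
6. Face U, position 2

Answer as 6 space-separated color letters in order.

After move 1 (U): U=WWWW F=RRGG R=BBRR B=OOBB L=GGOO
After move 2 (F'): F=RGRG U=WWBR R=YBYR D=GOYY L=GWOW
After move 3 (U): U=BWRW F=YBRG R=OOYR B=GWBB L=RGOW
After move 4 (R'): R=OROY U=BBRG F=YWRW D=GBYG B=YWOB
After move 5 (U'): U=BGBR F=RGRW R=YWOY B=OROB L=YWOW
After move 6 (F'): F=GWRR U=BGYO R=BWGY D=WWYG L=YROB
After move 7 (R'): R=WYBG U=BOYO F=GGRO D=WWYR B=GRWB
Query 1: D[3] = R
Query 2: B[0] = G
Query 3: R[3] = G
Query 4: L[2] = O
Query 5: F[3] = O
Query 6: U[2] = Y

Answer: R G G O O Y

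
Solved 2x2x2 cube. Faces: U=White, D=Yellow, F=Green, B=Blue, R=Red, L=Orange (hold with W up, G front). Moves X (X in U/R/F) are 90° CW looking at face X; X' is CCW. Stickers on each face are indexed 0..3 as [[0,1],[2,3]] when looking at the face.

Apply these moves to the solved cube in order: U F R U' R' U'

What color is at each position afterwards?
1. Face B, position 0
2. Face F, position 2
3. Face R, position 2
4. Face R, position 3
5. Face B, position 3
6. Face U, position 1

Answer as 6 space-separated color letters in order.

Answer: B G G R B W

Derivation:
After move 1 (U): U=WWWW F=RRGG R=BBRR B=OOBB L=GGOO
After move 2 (F): F=GRGR U=WWOG R=WBWR D=RBYY L=GYOY
After move 3 (R): R=WWRB U=WROR F=GBGY D=RBYO B=GOWB
After move 4 (U'): U=RRWO F=GYGY R=GBRB B=WWWB L=GOOY
After move 5 (R'): R=BBGR U=RWWW F=GRGO D=RYYY B=OWBB
After move 6 (U'): U=WWRW F=GOGO R=GRGR B=BBBB L=OWOY
Query 1: B[0] = B
Query 2: F[2] = G
Query 3: R[2] = G
Query 4: R[3] = R
Query 5: B[3] = B
Query 6: U[1] = W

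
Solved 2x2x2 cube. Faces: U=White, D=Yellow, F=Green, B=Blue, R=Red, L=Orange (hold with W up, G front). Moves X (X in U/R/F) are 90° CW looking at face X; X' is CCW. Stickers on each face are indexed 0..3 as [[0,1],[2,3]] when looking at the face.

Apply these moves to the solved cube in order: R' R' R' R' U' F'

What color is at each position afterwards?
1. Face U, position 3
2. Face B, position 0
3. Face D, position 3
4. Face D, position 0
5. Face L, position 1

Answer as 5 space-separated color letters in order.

After move 1 (R'): R=RRRR U=WBWB F=GWGW D=YGYG B=YBYB
After move 2 (R'): R=RRRR U=WYWY F=GBGB D=YWYW B=GBGB
After move 3 (R'): R=RRRR U=WGWG F=GYGY D=YBYB B=WBWB
After move 4 (R'): R=RRRR U=WWWW F=GGGG D=YYYY B=BBBB
After move 5 (U'): U=WWWW F=OOGG R=GGRR B=RRBB L=BBOO
After move 6 (F'): F=OGOG U=WWGR R=YGYR D=BOYY L=BWOW
Query 1: U[3] = R
Query 2: B[0] = R
Query 3: D[3] = Y
Query 4: D[0] = B
Query 5: L[1] = W

Answer: R R Y B W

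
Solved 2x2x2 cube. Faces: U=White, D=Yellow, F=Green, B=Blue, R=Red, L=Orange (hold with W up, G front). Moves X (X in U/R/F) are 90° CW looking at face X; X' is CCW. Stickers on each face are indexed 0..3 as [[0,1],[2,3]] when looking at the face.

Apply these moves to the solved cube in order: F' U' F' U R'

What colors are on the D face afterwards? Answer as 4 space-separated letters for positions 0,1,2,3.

After move 1 (F'): F=GGGG U=WWRR R=YRYR D=OOYY L=OWOW
After move 2 (U'): U=WRWR F=OWGG R=GGYR B=YRBB L=BBOW
After move 3 (F'): F=WGOG U=WRGY R=OGOR D=BWYY L=BROW
After move 4 (U): U=GWYR F=OGOG R=YROR B=BRBB L=WGOW
After move 5 (R'): R=RRYO U=GBYB F=OWOR D=BGYG B=YRWB
Query: D face = BGYG

Answer: B G Y G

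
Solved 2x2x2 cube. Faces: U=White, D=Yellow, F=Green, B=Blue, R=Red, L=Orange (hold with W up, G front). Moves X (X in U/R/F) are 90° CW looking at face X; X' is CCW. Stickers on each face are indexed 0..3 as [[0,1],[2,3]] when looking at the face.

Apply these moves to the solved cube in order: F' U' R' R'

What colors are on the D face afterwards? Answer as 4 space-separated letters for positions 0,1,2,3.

Answer: O R Y R

Derivation:
After move 1 (F'): F=GGGG U=WWRR R=YRYR D=OOYY L=OWOW
After move 2 (U'): U=WRWR F=OWGG R=GGYR B=YRBB L=BBOW
After move 3 (R'): R=GRGY U=WBWY F=ORGR D=OWYG B=YROB
After move 4 (R'): R=RYGG U=WOWY F=OBGY D=ORYR B=GRWB
Query: D face = ORYR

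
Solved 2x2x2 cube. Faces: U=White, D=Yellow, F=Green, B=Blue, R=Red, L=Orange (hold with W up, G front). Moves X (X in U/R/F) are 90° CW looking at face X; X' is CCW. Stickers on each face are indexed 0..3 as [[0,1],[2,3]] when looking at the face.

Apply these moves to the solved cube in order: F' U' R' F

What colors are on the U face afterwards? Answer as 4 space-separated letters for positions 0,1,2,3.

Answer: W B W B

Derivation:
After move 1 (F'): F=GGGG U=WWRR R=YRYR D=OOYY L=OWOW
After move 2 (U'): U=WRWR F=OWGG R=GGYR B=YRBB L=BBOW
After move 3 (R'): R=GRGY U=WBWY F=ORGR D=OWYG B=YROB
After move 4 (F): F=GORR U=WBWB R=WRYY D=GGYG L=BOOW
Query: U face = WBWB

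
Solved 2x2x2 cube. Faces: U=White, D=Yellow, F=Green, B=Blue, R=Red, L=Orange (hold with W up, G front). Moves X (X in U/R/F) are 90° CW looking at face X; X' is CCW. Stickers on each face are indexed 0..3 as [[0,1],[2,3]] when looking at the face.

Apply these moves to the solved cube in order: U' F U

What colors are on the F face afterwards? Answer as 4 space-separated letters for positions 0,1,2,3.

Answer: W G G O

Derivation:
After move 1 (U'): U=WWWW F=OOGG R=GGRR B=RRBB L=BBOO
After move 2 (F): F=GOGO U=WWOB R=WGWR D=RGYY L=BYOY
After move 3 (U): U=OWBW F=WGGO R=RRWR B=BYBB L=GOOY
Query: F face = WGGO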